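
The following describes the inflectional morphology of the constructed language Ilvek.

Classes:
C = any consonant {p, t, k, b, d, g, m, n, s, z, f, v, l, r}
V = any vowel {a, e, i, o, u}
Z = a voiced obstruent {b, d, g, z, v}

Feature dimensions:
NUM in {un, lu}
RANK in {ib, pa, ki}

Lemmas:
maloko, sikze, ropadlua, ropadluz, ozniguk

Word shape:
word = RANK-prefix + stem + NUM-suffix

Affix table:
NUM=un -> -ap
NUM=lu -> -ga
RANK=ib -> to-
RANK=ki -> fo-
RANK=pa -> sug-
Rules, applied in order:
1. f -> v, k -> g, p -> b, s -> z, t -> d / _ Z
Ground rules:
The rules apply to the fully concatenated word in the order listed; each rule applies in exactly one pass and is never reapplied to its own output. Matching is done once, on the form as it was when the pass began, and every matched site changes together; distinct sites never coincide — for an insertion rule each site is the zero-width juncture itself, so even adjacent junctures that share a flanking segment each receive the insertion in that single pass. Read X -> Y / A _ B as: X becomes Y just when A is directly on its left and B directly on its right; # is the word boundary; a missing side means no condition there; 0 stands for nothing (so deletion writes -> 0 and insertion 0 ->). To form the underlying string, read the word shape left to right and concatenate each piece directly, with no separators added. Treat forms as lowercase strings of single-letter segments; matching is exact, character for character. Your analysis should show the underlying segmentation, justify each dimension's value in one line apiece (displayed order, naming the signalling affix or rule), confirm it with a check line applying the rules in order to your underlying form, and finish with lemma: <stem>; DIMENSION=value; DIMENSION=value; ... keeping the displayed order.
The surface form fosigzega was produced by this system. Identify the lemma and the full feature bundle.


underlying: fo-sikze-ga
NUM=lu - signalled by the affix -ga
RANK=ki - signalled by the affix fo-
check: fosikzega -> fosigzega
lemma: sikze; NUM=lu; RANK=ki


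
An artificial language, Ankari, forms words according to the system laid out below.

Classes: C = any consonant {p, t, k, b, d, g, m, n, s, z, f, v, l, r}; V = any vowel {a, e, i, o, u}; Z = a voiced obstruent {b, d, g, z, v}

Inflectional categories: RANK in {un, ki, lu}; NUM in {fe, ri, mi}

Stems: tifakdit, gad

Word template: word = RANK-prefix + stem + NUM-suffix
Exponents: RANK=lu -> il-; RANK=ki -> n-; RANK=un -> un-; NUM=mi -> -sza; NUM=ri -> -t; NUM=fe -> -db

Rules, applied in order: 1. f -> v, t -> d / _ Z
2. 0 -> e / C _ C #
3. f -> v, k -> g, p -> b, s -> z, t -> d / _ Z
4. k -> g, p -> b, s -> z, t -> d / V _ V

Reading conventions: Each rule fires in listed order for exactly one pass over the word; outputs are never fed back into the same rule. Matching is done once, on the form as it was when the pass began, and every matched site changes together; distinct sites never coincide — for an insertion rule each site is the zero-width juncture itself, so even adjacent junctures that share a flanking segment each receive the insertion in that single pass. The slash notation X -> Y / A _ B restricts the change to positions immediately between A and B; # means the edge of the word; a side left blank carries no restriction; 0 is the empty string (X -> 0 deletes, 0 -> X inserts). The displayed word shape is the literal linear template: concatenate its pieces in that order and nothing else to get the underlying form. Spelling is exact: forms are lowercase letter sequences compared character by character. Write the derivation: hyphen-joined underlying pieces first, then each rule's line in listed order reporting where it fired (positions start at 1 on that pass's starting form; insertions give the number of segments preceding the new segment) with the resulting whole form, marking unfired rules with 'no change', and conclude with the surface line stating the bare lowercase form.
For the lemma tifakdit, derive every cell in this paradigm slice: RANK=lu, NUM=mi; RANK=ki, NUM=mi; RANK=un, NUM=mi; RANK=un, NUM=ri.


cell RANK=lu, NUM=mi:
underlying: il-tifakdit-sza
1. f -> v, t -> d / _ Z: no change
2. 0 -> e / C _ C #: no change
3. f -> v, k -> g, p -> b, s -> z, t -> d / _ Z: fires at position(s) 7, 11: iltifagditzza
4. k -> g, p -> b, s -> z, t -> d / V _ V: no change
surface: iltifagditzza

cell RANK=ki, NUM=mi:
underlying: n-tifakdit-sza
1. f -> v, t -> d / _ Z: no change
2. 0 -> e / C _ C #: no change
3. f -> v, k -> g, p -> b, s -> z, t -> d / _ Z: fires at position(s) 6, 10: ntifagditzza
4. k -> g, p -> b, s -> z, t -> d / V _ V: no change
surface: ntifagditzza

cell RANK=un, NUM=mi:
underlying: un-tifakdit-sza
1. f -> v, t -> d / _ Z: no change
2. 0 -> e / C _ C #: no change
3. f -> v, k -> g, p -> b, s -> z, t -> d / _ Z: fires at position(s) 7, 11: untifagditzza
4. k -> g, p -> b, s -> z, t -> d / V _ V: no change
surface: untifagditzza

cell RANK=un, NUM=ri:
underlying: un-tifakdit-t
1. f -> v, t -> d / _ Z: no change
2. 0 -> e / C _ C #: inserts after position(s) 10: untifakditet
3. f -> v, k -> g, p -> b, s -> z, t -> d / _ Z: fires at position(s) 7: untifagditet
4. k -> g, p -> b, s -> z, t -> d / V _ V: fires at position(s) 10: untifagdidet
surface: untifagdidet


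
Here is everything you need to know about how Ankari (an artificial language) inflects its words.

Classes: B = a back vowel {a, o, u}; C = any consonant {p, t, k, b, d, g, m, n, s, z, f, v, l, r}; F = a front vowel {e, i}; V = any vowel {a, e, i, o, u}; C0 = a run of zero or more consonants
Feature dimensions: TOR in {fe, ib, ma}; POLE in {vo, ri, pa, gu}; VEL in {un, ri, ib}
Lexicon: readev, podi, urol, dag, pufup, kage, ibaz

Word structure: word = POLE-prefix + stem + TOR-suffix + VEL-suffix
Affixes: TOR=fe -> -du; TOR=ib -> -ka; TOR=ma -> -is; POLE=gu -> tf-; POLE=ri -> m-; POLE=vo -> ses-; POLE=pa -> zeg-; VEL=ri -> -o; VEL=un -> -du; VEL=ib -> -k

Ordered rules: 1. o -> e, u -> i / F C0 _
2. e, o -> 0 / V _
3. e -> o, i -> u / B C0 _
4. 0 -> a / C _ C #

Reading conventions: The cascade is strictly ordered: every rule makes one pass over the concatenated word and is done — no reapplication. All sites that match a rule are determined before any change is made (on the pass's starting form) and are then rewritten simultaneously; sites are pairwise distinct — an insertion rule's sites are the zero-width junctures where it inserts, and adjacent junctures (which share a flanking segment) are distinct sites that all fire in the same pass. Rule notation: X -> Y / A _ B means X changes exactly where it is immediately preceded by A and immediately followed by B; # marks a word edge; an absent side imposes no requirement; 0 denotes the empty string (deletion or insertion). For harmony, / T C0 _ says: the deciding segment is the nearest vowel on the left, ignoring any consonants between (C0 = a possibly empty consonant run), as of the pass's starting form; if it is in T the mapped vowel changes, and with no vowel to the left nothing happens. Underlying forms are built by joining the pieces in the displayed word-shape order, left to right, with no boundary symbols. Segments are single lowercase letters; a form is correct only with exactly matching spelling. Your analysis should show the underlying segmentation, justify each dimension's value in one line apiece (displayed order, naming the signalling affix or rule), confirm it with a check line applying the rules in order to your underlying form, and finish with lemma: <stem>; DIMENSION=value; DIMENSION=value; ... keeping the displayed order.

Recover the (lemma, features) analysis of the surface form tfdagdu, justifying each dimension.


underlying: tf-dag-du-o
TOR=fe - signalled by the affix -du
POLE=gu - signalled by the affix tf-
VEL=ri - signalled by the affix -o
check: tfdagduo -> tfdagduo -> tfdagdu -> tfdagdu -> tfdagdu
lemma: dag; TOR=fe; POLE=gu; VEL=ri


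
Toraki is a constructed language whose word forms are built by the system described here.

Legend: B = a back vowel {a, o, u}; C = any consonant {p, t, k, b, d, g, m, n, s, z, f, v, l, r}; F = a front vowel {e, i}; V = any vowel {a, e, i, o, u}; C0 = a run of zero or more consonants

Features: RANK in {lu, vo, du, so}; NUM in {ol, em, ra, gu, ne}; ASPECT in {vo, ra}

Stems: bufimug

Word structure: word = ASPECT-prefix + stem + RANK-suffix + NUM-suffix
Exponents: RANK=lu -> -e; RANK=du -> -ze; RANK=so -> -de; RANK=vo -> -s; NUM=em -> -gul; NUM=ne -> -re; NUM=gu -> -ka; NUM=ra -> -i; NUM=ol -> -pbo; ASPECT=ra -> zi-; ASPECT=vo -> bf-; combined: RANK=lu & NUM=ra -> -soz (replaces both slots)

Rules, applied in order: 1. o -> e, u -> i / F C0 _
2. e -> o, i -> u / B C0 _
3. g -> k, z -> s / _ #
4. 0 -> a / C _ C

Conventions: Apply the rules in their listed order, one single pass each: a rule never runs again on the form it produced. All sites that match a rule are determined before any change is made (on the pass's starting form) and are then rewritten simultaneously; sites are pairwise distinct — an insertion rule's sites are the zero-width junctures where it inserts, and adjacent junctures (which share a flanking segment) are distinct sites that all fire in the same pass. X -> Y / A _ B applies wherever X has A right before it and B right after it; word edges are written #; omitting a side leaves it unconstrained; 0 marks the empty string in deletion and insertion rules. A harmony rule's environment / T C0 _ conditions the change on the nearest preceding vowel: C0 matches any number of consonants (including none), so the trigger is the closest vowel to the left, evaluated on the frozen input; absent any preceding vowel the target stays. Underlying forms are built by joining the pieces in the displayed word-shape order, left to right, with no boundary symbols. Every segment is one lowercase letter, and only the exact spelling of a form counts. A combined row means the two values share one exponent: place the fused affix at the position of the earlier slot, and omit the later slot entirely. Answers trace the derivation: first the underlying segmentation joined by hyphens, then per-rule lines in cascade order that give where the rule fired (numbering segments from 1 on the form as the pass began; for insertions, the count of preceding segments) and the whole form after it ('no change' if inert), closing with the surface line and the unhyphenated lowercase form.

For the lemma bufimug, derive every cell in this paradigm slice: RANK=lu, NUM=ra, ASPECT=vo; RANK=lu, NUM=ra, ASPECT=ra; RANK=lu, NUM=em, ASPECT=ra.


cell RANK=lu, NUM=ra, ASPECT=vo:
underlying: bf-bufimug-soz
1. o -> e, u -> i / F C0 _: fires at position(s) 8: bfbufimigsoz
2. e -> o, i -> u / B C0 _: fires at position(s) 6: bfbufumigsoz
3. g -> k, z -> s / _ #: fires at position(s) 12: bfbufumigsos
4. 0 -> a / C _ C: inserts after position(s) 1, 2, 9: bafabufumigasos
surface: bafabufumigasos

cell RANK=lu, NUM=ra, ASPECT=ra:
underlying: zi-bufimug-soz
1. o -> e, u -> i / F C0 _: fires at position(s) 4, 8: zibifimigsoz
2. e -> o, i -> u / B C0 _: no change
3. g -> k, z -> s / _ #: fires at position(s) 12: zibifimigsos
4. 0 -> a / C _ C: inserts after position(s) 9: zibifimigasos
surface: zibifimigasos

cell RANK=lu, NUM=em, ASPECT=ra:
underlying: zi-bufimug-e-gul
1. o -> e, u -> i / F C0 _: fires at position(s) 4, 8, 12: zibifimigegil
2. e -> o, i -> u / B C0 _: no change
3. g -> k, z -> s / _ #: no change
4. 0 -> a / C _ C: no change
surface: zibifimigegil


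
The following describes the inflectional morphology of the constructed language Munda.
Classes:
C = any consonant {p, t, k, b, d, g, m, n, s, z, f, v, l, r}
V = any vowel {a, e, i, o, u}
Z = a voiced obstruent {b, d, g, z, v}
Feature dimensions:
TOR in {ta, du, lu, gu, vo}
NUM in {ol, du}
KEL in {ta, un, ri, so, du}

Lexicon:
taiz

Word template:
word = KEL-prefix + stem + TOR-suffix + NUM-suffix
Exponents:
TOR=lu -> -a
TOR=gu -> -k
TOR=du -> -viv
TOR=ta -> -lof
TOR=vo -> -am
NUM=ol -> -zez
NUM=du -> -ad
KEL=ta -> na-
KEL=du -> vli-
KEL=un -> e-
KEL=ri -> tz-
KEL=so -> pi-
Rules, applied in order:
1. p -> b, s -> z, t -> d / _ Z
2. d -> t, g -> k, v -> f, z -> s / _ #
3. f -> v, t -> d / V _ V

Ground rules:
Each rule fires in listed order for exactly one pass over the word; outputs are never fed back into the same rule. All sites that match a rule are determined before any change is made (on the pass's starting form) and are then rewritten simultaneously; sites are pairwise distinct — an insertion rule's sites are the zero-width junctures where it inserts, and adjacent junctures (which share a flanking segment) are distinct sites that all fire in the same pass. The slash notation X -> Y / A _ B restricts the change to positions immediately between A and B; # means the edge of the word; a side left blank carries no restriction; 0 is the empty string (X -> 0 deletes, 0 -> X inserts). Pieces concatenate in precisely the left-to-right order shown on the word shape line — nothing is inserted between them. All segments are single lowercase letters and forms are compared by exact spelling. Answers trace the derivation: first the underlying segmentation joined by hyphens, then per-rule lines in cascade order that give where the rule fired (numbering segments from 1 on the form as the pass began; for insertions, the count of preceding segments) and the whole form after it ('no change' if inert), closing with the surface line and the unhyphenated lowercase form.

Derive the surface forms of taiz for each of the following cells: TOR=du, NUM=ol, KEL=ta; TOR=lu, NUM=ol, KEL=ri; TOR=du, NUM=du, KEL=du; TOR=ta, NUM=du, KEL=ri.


cell TOR=du, NUM=ol, KEL=ta:
underlying: na-taiz-viv-zez
1. p -> b, s -> z, t -> d / _ Z: no change
2. d -> t, g -> k, v -> f, z -> s / _ #: fires at position(s) 12: nataizvivzes
3. f -> v, t -> d / V _ V: fires at position(s) 3: nadaizvivzes
surface: nadaizvivzes

cell TOR=lu, NUM=ol, KEL=ri:
underlying: tz-taiz-a-zez
1. p -> b, s -> z, t -> d / _ Z: fires at position(s) 1: dztaizazez
2. d -> t, g -> k, v -> f, z -> s / _ #: fires at position(s) 10: dztaizazes
3. f -> v, t -> d / V _ V: no change
surface: dztaizazes

cell TOR=du, NUM=du, KEL=du:
underlying: vli-taiz-viv-ad
1. p -> b, s -> z, t -> d / _ Z: no change
2. d -> t, g -> k, v -> f, z -> s / _ #: fires at position(s) 12: vlitaizvivat
3. f -> v, t -> d / V _ V: fires at position(s) 4: vlidaizvivat
surface: vlidaizvivat

cell TOR=ta, NUM=du, KEL=ri:
underlying: tz-taiz-lof-ad
1. p -> b, s -> z, t -> d / _ Z: fires at position(s) 1: dztaizlofad
2. d -> t, g -> k, v -> f, z -> s / _ #: fires at position(s) 11: dztaizlofat
3. f -> v, t -> d / V _ V: fires at position(s) 9: dztaizlovat
surface: dztaizlovat


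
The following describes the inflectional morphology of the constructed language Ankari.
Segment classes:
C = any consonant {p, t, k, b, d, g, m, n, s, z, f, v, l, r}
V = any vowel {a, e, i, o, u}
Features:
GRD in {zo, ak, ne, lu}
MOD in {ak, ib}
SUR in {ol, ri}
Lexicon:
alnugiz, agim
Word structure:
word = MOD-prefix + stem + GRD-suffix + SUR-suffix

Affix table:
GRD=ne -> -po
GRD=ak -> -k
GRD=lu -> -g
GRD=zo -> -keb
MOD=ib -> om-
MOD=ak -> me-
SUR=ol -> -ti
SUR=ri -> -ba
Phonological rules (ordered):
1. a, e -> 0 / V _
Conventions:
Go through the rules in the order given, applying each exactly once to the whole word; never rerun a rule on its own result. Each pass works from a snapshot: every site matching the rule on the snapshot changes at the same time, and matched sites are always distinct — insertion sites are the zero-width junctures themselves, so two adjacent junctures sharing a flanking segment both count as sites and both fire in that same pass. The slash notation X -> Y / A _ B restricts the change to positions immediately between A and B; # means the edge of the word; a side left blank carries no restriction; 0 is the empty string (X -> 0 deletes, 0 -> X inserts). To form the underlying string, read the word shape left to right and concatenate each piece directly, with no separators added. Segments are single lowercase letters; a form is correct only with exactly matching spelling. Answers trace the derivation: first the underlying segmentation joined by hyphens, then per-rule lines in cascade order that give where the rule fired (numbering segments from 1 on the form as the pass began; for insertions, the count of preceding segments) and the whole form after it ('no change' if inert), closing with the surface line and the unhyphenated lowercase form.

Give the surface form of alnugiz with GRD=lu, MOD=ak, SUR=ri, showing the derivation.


underlying: me-alnugiz-g-ba
1. a, e -> 0 / V _: fires at position(s) 3: melnugizgba
surface: melnugizgba


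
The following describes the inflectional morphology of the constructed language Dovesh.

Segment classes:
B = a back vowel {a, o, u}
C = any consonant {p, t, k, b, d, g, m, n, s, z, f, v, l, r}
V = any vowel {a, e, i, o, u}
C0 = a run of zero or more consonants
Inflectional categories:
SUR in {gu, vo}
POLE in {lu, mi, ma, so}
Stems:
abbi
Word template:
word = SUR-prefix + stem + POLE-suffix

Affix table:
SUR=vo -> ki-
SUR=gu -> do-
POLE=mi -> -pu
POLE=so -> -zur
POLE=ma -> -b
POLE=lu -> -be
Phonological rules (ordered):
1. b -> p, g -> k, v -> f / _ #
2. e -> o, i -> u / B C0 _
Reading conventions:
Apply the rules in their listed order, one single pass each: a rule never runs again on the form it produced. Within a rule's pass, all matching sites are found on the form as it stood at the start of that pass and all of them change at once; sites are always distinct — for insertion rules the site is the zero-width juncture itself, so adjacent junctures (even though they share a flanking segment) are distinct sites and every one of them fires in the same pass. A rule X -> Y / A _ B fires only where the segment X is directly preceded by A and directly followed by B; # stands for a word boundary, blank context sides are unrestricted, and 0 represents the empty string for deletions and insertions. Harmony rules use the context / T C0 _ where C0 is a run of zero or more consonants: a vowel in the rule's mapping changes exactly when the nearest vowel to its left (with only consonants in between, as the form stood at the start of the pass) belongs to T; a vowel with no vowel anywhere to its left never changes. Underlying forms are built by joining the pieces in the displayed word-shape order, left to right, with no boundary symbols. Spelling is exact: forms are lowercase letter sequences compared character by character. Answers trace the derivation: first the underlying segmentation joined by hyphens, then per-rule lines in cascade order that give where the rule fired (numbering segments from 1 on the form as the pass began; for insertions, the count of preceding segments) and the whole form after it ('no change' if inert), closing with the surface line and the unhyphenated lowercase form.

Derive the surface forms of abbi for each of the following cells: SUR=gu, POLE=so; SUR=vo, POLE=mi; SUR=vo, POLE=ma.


cell SUR=gu, POLE=so:
underlying: do-abbi-zur
1. b -> p, g -> k, v -> f / _ #: no change
2. e -> o, i -> u / B C0 _: fires at position(s) 6: doabbuzur
surface: doabbuzur

cell SUR=vo, POLE=mi:
underlying: ki-abbi-pu
1. b -> p, g -> k, v -> f / _ #: no change
2. e -> o, i -> u / B C0 _: fires at position(s) 6: kiabbupu
surface: kiabbupu

cell SUR=vo, POLE=ma:
underlying: ki-abbi-b
1. b -> p, g -> k, v -> f / _ #: fires at position(s) 7: kiabbip
2. e -> o, i -> u / B C0 _: fires at position(s) 6: kiabbup
surface: kiabbup


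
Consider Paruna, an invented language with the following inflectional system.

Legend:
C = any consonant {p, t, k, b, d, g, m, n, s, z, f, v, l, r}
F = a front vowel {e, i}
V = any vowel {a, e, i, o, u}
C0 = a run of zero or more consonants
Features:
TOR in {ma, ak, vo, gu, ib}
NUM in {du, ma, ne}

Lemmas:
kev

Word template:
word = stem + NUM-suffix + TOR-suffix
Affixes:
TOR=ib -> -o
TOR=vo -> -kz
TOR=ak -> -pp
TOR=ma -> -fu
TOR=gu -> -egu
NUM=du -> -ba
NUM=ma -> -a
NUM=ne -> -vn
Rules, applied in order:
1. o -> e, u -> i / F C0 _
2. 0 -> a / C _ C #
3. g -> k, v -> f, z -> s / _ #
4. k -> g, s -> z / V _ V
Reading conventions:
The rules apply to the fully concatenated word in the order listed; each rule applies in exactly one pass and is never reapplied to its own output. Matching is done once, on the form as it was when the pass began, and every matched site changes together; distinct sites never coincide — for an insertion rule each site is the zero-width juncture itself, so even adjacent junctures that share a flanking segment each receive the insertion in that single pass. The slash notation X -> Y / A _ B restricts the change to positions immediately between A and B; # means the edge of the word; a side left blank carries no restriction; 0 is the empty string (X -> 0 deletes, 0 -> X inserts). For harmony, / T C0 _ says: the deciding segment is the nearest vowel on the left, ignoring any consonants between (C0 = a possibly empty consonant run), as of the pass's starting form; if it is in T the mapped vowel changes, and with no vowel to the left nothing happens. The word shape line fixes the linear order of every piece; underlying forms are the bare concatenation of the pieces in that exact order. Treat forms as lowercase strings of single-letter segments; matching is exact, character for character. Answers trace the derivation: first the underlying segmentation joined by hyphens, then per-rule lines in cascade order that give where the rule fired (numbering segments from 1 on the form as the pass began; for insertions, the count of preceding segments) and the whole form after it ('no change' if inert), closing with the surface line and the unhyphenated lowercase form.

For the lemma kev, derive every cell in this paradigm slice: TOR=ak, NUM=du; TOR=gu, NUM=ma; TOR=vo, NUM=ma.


cell TOR=ak, NUM=du:
underlying: kev-ba-pp
1. o -> e, u -> i / F C0 _: no change
2. 0 -> a / C _ C #: inserts after position(s) 6: kevbapap
3. g -> k, v -> f, z -> s / _ #: no change
4. k -> g, s -> z / V _ V: no change
surface: kevbapap

cell TOR=gu, NUM=ma:
underlying: kev-a-egu
1. o -> e, u -> i / F C0 _: fires at position(s) 7: kevaegi
2. 0 -> a / C _ C #: no change
3. g -> k, v -> f, z -> s / _ #: no change
4. k -> g, s -> z / V _ V: no change
surface: kevaegi

cell TOR=vo, NUM=ma:
underlying: kev-a-kz
1. o -> e, u -> i / F C0 _: no change
2. 0 -> a / C _ C #: inserts after position(s) 5: kevakaz
3. g -> k, v -> f, z -> s / _ #: fires at position(s) 7: kevakas
4. k -> g, s -> z / V _ V: fires at position(s) 5: kevagas
surface: kevagas


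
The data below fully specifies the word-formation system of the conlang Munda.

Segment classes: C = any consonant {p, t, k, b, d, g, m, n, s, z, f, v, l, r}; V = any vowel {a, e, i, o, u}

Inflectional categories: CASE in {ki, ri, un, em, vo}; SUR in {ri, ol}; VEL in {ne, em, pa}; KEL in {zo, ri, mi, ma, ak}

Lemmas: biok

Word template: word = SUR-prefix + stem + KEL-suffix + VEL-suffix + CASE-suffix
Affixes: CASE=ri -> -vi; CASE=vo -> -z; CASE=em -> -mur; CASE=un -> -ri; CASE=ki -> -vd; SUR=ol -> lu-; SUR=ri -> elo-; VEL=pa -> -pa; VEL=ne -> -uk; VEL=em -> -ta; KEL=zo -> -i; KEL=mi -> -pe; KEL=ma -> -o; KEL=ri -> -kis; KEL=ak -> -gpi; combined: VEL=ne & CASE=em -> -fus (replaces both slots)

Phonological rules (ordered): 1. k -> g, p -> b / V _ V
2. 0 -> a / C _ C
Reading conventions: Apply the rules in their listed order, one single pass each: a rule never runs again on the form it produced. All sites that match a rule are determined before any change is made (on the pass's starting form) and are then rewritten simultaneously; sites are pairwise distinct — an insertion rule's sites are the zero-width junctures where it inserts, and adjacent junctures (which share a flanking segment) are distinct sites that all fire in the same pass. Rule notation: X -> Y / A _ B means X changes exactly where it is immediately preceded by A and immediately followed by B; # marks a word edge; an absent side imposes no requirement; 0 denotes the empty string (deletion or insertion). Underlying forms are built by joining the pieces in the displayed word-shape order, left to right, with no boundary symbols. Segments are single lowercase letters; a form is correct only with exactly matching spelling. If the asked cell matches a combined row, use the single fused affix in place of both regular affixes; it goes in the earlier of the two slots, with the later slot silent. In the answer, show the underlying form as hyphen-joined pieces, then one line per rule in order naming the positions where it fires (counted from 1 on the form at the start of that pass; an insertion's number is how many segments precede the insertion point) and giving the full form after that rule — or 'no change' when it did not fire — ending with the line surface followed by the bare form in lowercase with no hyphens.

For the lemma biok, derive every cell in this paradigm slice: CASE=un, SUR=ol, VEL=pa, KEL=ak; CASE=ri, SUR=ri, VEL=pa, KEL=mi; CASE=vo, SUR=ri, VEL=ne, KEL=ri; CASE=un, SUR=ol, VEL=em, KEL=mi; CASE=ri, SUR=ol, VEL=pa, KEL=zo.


cell CASE=un, SUR=ol, VEL=pa, KEL=ak:
underlying: lu-biok-gpi-pa-ri
1. k -> g, p -> b / V _ V: fires at position(s) 10: lubiokgpibari
2. 0 -> a / C _ C: inserts after position(s) 6, 7: lubiokagapibari
surface: lubiokagapibari

cell CASE=ri, SUR=ri, VEL=pa, KEL=mi:
underlying: elo-biok-pe-pa-vi
1. k -> g, p -> b / V _ V: fires at position(s) 10: elobiokpebavi
2. 0 -> a / C _ C: inserts after position(s) 7: elobiokapebavi
surface: elobiokapebavi

cell CASE=vo, SUR=ri, VEL=ne, KEL=ri:
underlying: elo-biok-kis-uk-z
1. k -> g, p -> b / V _ V: no change
2. 0 -> a / C _ C: inserts after position(s) 7, 12: elobiokakisukaz
surface: elobiokakisukaz

cell CASE=un, SUR=ol, VEL=em, KEL=mi:
underlying: lu-biok-pe-ta-ri
1. k -> g, p -> b / V _ V: no change
2. 0 -> a / C _ C: inserts after position(s) 6: lubiokapetari
surface: lubiokapetari

cell CASE=ri, SUR=ol, VEL=pa, KEL=zo:
underlying: lu-biok-i-pa-vi
1. k -> g, p -> b / V _ V: fires at position(s) 6, 8: lubiogibavi
2. 0 -> a / C _ C: no change
surface: lubiogibavi


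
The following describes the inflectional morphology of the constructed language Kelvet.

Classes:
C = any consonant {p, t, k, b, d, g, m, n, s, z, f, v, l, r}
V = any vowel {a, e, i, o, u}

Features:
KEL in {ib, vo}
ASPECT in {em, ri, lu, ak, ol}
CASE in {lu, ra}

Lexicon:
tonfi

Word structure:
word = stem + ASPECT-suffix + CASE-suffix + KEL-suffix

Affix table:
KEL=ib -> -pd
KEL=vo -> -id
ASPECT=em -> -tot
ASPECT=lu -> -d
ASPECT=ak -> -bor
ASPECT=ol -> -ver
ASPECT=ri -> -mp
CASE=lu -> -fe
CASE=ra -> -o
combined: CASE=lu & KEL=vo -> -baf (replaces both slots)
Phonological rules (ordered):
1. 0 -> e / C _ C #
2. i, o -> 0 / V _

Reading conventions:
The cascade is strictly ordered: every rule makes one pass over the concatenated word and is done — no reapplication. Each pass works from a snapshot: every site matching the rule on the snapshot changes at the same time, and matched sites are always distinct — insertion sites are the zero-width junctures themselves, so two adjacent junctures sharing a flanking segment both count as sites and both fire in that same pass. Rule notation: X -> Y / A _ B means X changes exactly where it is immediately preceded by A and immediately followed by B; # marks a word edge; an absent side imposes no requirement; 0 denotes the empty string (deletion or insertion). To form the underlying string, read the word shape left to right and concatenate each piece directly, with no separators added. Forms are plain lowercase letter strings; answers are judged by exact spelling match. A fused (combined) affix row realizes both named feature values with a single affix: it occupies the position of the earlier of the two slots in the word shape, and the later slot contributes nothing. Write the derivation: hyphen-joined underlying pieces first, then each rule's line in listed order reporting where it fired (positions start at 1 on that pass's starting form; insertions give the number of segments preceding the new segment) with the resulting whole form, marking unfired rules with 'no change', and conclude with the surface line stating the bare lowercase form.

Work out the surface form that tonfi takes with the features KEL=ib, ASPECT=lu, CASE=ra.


underlying: tonfi-d-o-pd
1. 0 -> e / C _ C #: inserts after position(s) 8: tonfidoped
2. i, o -> 0 / V _: no change
surface: tonfidoped


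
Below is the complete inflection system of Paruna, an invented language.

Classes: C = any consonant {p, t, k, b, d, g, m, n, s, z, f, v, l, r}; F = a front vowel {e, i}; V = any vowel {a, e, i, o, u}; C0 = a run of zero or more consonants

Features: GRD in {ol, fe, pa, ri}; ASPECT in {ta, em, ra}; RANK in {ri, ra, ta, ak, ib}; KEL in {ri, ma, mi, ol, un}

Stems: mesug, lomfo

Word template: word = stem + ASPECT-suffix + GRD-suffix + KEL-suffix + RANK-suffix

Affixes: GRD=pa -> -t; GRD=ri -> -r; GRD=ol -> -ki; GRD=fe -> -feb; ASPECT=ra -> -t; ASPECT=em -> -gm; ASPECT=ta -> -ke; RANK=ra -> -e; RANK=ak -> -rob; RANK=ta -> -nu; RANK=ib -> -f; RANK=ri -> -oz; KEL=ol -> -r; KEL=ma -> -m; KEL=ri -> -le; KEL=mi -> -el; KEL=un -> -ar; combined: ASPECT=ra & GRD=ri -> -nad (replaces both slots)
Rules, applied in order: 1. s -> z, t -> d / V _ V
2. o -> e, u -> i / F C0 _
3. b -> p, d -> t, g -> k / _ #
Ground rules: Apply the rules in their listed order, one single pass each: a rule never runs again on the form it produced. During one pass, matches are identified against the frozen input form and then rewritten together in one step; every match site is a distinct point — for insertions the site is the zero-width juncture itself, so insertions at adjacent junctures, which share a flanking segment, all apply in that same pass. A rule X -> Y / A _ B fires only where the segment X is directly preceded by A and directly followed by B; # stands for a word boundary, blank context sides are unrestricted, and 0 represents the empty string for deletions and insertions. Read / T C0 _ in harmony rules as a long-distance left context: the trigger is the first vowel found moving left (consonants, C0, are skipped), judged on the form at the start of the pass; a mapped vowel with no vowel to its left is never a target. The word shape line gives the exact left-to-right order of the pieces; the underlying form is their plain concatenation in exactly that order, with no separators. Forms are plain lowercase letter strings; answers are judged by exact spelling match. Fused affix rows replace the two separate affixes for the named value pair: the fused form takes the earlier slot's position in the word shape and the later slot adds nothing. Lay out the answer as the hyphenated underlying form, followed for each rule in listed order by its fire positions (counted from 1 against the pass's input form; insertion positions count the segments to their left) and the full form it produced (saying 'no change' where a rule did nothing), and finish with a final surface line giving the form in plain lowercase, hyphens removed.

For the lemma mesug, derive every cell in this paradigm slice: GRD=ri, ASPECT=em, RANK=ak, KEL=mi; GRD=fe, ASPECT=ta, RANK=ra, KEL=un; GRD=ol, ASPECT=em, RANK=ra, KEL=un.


cell GRD=ri, ASPECT=em, RANK=ak, KEL=mi:
underlying: mesug-gm-r-el-rob
1. s -> z, t -> d / V _ V: fires at position(s) 3: mezuggmrelrob
2. o -> e, u -> i / F C0 _: fires at position(s) 4, 12: meziggmrelreb
3. b -> p, d -> t, g -> k / _ #: fires at position(s) 13: meziggmrelrep
surface: meziggmrelrep

cell GRD=fe, ASPECT=ta, RANK=ra, KEL=un:
underlying: mesug-ke-feb-ar-e
1. s -> z, t -> d / V _ V: fires at position(s) 3: mezugkefebare
2. o -> e, u -> i / F C0 _: fires at position(s) 4: mezigkefebare
3. b -> p, d -> t, g -> k / _ #: no change
surface: mezigkefebare

cell GRD=ol, ASPECT=em, RANK=ra, KEL=un:
underlying: mesug-gm-ki-ar-e
1. s -> z, t -> d / V _ V: fires at position(s) 3: mezuggmkiare
2. o -> e, u -> i / F C0 _: fires at position(s) 4: meziggmkiare
3. b -> p, d -> t, g -> k / _ #: no change
surface: meziggmkiare


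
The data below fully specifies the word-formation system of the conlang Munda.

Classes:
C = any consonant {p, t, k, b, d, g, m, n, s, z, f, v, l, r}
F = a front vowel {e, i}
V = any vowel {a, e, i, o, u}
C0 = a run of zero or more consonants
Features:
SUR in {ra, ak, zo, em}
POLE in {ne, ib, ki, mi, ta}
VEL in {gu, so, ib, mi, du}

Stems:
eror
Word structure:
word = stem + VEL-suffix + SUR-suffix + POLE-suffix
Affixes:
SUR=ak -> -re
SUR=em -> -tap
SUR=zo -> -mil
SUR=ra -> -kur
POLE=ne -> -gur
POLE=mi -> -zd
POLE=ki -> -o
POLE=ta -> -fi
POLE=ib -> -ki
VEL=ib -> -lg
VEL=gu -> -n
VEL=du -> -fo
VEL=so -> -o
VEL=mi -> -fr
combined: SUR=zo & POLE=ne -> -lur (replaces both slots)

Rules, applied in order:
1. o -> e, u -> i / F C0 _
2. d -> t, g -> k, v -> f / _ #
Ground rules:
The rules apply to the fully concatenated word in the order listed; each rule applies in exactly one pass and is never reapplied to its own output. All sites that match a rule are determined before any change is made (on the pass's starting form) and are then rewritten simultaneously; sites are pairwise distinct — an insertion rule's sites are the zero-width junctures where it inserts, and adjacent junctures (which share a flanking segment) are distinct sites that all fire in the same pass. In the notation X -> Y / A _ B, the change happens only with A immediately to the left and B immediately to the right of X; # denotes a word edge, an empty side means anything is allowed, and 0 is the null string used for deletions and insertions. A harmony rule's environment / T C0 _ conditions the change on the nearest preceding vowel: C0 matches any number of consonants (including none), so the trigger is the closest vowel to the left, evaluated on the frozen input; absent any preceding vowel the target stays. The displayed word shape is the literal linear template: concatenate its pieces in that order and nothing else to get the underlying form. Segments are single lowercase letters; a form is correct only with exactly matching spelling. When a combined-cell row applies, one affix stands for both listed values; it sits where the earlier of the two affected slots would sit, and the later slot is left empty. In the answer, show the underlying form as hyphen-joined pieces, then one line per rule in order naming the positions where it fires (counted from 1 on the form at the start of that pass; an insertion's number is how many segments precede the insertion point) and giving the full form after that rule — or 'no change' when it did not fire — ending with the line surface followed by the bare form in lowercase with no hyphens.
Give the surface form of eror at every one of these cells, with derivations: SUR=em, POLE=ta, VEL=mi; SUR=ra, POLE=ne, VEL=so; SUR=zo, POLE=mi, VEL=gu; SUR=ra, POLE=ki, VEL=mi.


cell SUR=em, POLE=ta, VEL=mi:
underlying: eror-fr-tap-fi
1. o -> e, u -> i / F C0 _: fires at position(s) 3: ererfrtapfi
2. d -> t, g -> k, v -> f / _ #: no change
surface: ererfrtapfi

cell SUR=ra, POLE=ne, VEL=so:
underlying: eror-o-kur-gur
1. o -> e, u -> i / F C0 _: fires at position(s) 3: ererokurgur
2. d -> t, g -> k, v -> f / _ #: no change
surface: ererokurgur

cell SUR=zo, POLE=mi, VEL=gu:
underlying: eror-n-mil-zd
1. o -> e, u -> i / F C0 _: fires at position(s) 3: erernmilzd
2. d -> t, g -> k, v -> f / _ #: fires at position(s) 10: erernmilzt
surface: erernmilzt

cell SUR=ra, POLE=ki, VEL=mi:
underlying: eror-fr-kur-o
1. o -> e, u -> i / F C0 _: fires at position(s) 3: ererfrkuro
2. d -> t, g -> k, v -> f / _ #: no change
surface: ererfrkuro


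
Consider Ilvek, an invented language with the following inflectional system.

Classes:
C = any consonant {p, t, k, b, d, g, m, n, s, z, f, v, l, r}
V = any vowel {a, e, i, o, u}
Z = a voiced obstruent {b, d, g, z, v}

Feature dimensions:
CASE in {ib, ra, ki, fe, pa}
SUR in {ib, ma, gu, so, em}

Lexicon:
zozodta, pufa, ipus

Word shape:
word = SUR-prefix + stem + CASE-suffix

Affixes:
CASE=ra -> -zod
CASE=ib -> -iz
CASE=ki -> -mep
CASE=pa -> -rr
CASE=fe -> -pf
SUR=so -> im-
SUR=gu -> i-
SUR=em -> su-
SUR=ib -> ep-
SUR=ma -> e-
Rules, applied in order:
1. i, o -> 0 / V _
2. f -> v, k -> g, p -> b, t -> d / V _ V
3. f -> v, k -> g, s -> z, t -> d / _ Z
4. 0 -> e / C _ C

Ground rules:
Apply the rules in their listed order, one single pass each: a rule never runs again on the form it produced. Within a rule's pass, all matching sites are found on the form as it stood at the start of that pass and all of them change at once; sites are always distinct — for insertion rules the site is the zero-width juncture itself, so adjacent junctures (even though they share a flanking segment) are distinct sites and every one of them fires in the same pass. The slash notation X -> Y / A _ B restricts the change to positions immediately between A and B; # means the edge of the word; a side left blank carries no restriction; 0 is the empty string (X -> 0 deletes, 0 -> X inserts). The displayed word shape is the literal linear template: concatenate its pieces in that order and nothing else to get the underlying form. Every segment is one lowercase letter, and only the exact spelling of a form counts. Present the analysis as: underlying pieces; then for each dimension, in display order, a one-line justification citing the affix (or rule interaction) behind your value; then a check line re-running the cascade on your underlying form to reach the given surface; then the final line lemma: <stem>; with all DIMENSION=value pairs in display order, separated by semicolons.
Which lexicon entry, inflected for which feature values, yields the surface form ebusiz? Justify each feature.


underlying: e-ipus-iz
CASE=ib - signalled by the affix -iz
SUR=ma - signalled by the affix e-
check: eipusiz -> epusiz -> ebusiz -> ebusiz -> ebusiz
lemma: ipus; CASE=ib; SUR=ma


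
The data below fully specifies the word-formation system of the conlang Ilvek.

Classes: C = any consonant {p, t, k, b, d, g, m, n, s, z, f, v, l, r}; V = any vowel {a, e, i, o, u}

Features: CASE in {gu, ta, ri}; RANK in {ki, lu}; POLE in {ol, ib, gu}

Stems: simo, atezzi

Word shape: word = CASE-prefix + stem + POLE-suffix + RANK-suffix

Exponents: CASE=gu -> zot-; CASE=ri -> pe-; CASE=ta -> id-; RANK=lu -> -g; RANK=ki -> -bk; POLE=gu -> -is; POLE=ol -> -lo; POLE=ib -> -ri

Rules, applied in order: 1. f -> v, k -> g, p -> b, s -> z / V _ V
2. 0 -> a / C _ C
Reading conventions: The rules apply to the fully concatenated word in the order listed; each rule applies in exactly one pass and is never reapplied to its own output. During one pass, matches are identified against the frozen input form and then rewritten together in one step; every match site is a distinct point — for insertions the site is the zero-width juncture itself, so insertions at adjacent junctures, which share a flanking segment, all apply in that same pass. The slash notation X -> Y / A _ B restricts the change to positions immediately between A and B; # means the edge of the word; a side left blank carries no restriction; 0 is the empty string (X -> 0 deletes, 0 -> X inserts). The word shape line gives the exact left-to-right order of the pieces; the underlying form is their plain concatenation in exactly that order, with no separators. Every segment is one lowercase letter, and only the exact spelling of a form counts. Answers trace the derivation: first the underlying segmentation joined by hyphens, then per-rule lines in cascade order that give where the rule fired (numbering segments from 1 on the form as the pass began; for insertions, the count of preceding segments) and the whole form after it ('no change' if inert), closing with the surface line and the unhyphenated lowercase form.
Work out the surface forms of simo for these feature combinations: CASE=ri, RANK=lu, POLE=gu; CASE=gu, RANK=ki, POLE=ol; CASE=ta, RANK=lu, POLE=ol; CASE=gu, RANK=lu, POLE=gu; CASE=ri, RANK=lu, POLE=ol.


cell CASE=ri, RANK=lu, POLE=gu:
underlying: pe-simo-is-g
1. f -> v, k -> g, p -> b, s -> z / V _ V: fires at position(s) 3: pezimoisg
2. 0 -> a / C _ C: inserts after position(s) 8: pezimoisag
surface: pezimoisag

cell CASE=gu, RANK=ki, POLE=ol:
underlying: zot-simo-lo-bk
1. f -> v, k -> g, p -> b, s -> z / V _ V: no change
2. 0 -> a / C _ C: inserts after position(s) 3, 10: zotasimolobak
surface: zotasimolobak

cell CASE=ta, RANK=lu, POLE=ol:
underlying: id-simo-lo-g
1. f -> v, k -> g, p -> b, s -> z / V _ V: no change
2. 0 -> a / C _ C: inserts after position(s) 2: idasimolog
surface: idasimolog

cell CASE=gu, RANK=lu, POLE=gu:
underlying: zot-simo-is-g
1. f -> v, k -> g, p -> b, s -> z / V _ V: no change
2. 0 -> a / C _ C: inserts after position(s) 3, 9: zotasimoisag
surface: zotasimoisag

cell CASE=ri, RANK=lu, POLE=ol:
underlying: pe-simo-lo-g
1. f -> v, k -> g, p -> b, s -> z / V _ V: fires at position(s) 3: pezimolog
2. 0 -> a / C _ C: no change
surface: pezimolog
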